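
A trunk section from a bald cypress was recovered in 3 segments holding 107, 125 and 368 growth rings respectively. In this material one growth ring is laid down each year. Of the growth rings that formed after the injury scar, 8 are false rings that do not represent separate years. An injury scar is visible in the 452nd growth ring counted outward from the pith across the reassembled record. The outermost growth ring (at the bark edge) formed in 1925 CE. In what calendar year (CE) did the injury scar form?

1785 CE

Total growth rings = 107 + 125 + 368 = 600.
Between growth ring 452 and the bark edge there are 600 − 452 = 148 growth rings.
148 − 8 false = 140 true growth rings after the injury scar.
1925 − 140 = 1785 CE.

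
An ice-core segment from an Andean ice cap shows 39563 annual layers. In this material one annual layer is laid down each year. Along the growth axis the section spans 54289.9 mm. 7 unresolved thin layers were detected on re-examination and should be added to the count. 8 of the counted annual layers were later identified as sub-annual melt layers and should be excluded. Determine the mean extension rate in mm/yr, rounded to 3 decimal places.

1.372 mm/yr

Adjusted count: 39563 − 8 + 7 = 39562 annual layers.
Mean rate = 54289.9 mm / 39562 years ≈ 1.372 mm/yr.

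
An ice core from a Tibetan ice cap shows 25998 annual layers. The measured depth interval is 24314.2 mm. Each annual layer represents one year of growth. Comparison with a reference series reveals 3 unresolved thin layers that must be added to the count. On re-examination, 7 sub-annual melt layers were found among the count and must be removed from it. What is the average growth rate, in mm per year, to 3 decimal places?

After corrections the count is 25998 − 7 + 3 = 25994 annual layers.
24314.2 mm over 25994 years gives 24314.2 / 25994 ≈ 0.935 mm per year.

0.935 mm per year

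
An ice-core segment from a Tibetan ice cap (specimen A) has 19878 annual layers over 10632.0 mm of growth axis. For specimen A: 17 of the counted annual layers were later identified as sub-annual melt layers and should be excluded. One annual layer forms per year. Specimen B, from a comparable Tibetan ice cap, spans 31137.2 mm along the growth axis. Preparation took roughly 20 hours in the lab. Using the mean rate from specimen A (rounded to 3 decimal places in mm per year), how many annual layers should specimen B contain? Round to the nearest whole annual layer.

Specimen A: adjusted count: 19878 − 17 = 19861 annual layers.
A: Mean rate = 10632.0 mm / 19861 years ≈ 0.535 mm/year.
Specimen B: 31137.2 mm / 0.535 mm per year = 58200.37 years ≈ 58200 annual layers.

58200 annual layers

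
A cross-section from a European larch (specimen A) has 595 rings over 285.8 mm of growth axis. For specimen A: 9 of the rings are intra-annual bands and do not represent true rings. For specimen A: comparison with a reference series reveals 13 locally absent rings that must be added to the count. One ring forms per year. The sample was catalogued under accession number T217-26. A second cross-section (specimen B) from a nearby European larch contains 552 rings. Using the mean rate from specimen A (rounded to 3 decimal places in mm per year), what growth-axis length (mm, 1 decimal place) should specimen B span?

263.3 mm

Specimen A: true ring count = 595 − 9 + 13 = 599.
A: Extension rate ≈ 285.8 / 599 = 0.477 mm/year.
Length of B = 0.477 × 552 = 263.3 mm.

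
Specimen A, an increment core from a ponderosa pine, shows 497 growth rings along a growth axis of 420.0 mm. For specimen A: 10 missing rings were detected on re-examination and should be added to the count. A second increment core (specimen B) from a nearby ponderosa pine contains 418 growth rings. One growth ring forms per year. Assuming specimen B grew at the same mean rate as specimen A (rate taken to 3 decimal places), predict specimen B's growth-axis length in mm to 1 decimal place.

Specimen A: correcting the raw count gives 497 + 10 = 507 true growth rings.
A: 420.0 mm over 507 years gives 420.0 / 507 ≈ 0.828 mm per year.
B's length ≈ 0.828 × 418 = 346.1 mm.

346.1 mm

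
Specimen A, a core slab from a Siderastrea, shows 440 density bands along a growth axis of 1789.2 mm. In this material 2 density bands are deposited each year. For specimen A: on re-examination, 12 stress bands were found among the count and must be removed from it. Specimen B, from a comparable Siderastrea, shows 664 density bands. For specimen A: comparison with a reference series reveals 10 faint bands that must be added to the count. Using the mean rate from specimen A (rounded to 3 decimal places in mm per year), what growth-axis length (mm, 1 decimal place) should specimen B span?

2712.4 mm

Specimen A: after corrections the count is 440 − 12 + 10 = 438 density bands.
Specimen A: 438 density bands at 2 per year is 438 / 2 = 219 years.
A: Extension rate ≈ 1789.2 / 219 = 8.170 mm/yr.
Specimen B: dividing by 2 density bands per year: 664 / 2 = 332 years. Length of B = 8.170 × 332 = 2712.4 mm.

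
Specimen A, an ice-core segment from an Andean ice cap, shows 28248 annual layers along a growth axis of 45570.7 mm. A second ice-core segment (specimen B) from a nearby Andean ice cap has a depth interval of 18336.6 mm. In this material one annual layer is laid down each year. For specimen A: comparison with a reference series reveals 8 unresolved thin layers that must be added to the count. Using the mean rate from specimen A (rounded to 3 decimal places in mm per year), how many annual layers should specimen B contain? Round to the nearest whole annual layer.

11368 annual layers

Specimen A: correcting the raw count gives 28248 + 8 = 28256 true annual layers.
A: Mean rate = 45570.7 mm / 28256 years ≈ 1.613 mm/year.
Specimen B: 18336.6 mm / 1.613 mm per year = 11368.01 years ≈ 11368 annual layers.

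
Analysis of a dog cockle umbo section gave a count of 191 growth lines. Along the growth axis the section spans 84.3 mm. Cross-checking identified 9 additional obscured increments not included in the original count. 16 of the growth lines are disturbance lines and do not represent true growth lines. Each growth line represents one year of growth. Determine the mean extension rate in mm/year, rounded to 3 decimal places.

0.458 mm/year

True growth line count = 191 − 16 + 9 = 184.
Mean rate = 84.3 mm / 184 years ≈ 0.458 mm/year.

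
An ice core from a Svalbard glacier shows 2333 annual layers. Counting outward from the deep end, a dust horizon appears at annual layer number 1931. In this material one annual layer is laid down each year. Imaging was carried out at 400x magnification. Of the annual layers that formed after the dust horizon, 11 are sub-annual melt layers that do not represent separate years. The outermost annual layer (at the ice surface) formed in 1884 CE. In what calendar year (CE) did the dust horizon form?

The dust horizon sits at annual layer 1931 from the deep end, so 2333 − 1931 = 402 annual layers formed after it.
Excluding 11 false annual layers: 402 − 11 = 391.
Counting back 391 years from 1884 CE places the dust horizon in 1884 − 391 = 1493 CE.

1493 CE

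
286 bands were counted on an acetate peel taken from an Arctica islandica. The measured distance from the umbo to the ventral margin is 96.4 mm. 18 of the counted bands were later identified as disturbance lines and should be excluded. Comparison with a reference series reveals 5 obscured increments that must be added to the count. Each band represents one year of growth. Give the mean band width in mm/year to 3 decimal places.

After corrections the count is 286 − 18 + 5 = 273 bands.
Extension rate ≈ 96.4 / 273 = 0.353 mm/year.

0.353 mm/year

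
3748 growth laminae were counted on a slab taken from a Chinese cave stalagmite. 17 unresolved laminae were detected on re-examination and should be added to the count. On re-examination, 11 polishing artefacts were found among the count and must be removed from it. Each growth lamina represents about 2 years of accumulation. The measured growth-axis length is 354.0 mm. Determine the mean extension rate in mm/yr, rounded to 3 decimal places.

True growth lamina count = 3748 − 11 + 17 = 3754.
3754 growth laminae at 2 years each span 3754 × 2 = 7508 years.
Mean rate = 354.0 mm / 7508 years ≈ 0.047 mm/yr.

0.047 mm/yr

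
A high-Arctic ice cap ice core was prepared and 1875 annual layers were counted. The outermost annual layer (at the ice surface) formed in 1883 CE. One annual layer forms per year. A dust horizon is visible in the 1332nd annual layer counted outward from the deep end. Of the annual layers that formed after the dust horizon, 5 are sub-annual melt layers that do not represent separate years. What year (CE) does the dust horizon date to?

1345 CE

The dust horizon sits at annual layer 1332 from the deep end, so 1875 − 1332 = 543 annual layers formed after it.
543 − 5 false = 538 true annual layers after the dust horizon.
1883 − 538 = 1345 CE.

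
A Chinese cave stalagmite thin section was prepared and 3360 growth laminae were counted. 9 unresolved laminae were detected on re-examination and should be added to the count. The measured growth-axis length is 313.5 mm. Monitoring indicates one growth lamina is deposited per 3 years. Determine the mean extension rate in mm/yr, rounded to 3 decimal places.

0.031 mm/yr

After corrections the count is 3360 + 9 = 3369 growth laminae.
3369 growth laminae at 3 years each span 3369 × 3 = 10107 years.
Mean rate = 313.5 mm / 10107 years ≈ 0.031 mm/yr.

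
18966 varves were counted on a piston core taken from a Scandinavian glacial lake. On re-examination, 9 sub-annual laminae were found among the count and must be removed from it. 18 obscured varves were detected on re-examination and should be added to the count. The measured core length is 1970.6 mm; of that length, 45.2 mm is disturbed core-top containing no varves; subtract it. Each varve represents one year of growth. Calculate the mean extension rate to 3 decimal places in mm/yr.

Correcting the raw count gives 18966 − 9 + 18 = 18975 true varves.
Net length = 1970.6 − 45.2 = 1925.4 mm.
Extension rate ≈ 1925.4 / 18975 = 0.101 mm/yr.

0.101 mm/yr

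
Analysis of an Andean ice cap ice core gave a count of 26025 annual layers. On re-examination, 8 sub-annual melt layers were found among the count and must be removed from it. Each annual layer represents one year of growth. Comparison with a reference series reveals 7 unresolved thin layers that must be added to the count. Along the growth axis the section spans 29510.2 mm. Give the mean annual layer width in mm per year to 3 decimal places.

1.134 mm per year

True annual layer count = 26025 − 8 + 7 = 26024.
Mean rate = 29510.2 mm / 26024 years ≈ 1.134 mm per year.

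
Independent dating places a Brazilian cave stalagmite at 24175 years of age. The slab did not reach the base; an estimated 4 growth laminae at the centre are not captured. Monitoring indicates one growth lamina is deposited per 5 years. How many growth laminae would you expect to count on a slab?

4831 growth laminae

One growth lamina every 5 years means 24175 / 5 = 4835 growth laminae.
Less the 4 uncaptured growth laminae: 4835 − 4 = 4831.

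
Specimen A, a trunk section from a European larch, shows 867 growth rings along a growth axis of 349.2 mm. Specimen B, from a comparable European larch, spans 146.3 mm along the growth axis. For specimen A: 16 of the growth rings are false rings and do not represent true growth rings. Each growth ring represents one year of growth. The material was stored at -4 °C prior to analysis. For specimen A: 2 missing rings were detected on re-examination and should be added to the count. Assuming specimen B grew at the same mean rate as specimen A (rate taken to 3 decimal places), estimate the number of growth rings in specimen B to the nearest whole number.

Specimen A: adjusted count: 867 − 16 + 2 = 853 growth rings.
A: 349.2 mm over 853 years gives 349.2 / 853 ≈ 0.409 mm per year.
B spans 146.3 / 0.409 = 357.70 years ≈ 358 growth rings.

358 growth rings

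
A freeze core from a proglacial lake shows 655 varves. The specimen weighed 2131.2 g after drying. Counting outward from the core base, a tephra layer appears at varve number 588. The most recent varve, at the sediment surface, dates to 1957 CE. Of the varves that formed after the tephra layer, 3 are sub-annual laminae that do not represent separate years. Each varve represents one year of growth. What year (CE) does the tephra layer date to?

1893 CE

655 − 588 = 67 varves lie beyond the tephra layer toward the sediment surface.
Removing the 3 false varves leaves 67 − 3 = 64 true varves beyond the tephra layer.
Counting back 64 years from 1957 CE places the tephra layer in 1957 − 64 = 1893 CE.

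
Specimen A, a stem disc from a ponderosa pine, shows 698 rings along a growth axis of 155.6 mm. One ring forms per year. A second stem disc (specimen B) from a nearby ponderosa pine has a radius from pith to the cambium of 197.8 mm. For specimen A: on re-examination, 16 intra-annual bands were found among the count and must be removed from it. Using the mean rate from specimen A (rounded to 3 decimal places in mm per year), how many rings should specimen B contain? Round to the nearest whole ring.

868 rings

Specimen A: correcting the raw count gives 698 − 16 = 682 true rings.
A: Mean rate = 155.6 mm / 682 years ≈ 0.228 mm/yr.
Specimen B: 197.8 mm / 0.228 mm per year = 867.54 years ≈ 868 rings.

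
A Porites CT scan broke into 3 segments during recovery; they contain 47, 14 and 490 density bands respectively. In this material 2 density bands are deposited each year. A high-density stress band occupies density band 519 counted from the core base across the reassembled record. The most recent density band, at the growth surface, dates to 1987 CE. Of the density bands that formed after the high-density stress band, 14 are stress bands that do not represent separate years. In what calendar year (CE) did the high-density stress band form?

1978 CE

Total density bands = 47 + 14 + 490 = 551.
The high-density stress band sits at density band 519 from the core base, so 551 − 519 = 32 density bands formed after it.
32 − 14 false = 18 true density bands after the high-density stress band.
18 density bands at 2 per year is 18 / 2 = 9 years.
1987 − 9 = 1978 CE.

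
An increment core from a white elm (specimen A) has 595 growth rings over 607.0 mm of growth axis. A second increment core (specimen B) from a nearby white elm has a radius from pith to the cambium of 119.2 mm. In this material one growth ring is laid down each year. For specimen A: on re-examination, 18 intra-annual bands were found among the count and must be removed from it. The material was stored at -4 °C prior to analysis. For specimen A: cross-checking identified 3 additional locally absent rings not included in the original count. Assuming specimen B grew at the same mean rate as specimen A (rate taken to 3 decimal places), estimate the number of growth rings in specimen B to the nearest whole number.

114 growth rings

Specimen A: correcting the raw count gives 595 − 18 + 3 = 580 true growth rings.
A: Mean rate = 607.0 mm / 580 years ≈ 1.047 mm per year.
B spans 119.2 / 1.047 = 113.85 years ≈ 114 growth rings.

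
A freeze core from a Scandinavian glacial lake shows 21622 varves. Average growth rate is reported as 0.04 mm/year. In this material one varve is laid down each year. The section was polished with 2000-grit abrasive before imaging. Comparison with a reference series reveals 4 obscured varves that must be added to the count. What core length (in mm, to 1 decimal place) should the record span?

Adjusted count: 21622 + 4 = 21626 varves.
21626 years at 0.04 mm/year gives 0.04 × 21626 = 865.0 mm.

865.0 mm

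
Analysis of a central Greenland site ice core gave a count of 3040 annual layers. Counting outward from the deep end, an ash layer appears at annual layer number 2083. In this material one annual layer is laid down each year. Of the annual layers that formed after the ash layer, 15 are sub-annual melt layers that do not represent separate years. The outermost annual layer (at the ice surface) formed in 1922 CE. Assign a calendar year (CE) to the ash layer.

980 CE

The ash layer sits at annual layer 2083 from the deep end, so 3040 − 2083 = 957 annual layers formed after it.
957 − 15 false = 942 true annual layers after the ash layer.
1922 − 942 = 980 CE.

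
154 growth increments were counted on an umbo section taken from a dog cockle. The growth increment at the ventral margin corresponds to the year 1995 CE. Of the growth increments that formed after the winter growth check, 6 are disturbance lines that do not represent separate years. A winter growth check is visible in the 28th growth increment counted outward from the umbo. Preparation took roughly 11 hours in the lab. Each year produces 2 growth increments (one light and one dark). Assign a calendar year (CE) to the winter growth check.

154 − 28 = 126 growth increments lie beyond the winter growth check toward the ventral margin.
Removing the 6 false growth increments leaves 126 − 6 = 120 true growth increments beyond the winter growth check.
With 2 growth increments per year, 120 / 2 = 60 years.
1995 − 60 = 1935 CE.

1935 CE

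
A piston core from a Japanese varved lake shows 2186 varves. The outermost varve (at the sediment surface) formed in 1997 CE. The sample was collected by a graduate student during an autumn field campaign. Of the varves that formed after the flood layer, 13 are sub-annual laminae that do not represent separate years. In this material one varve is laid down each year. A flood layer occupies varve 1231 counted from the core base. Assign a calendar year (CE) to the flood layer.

Between varve 1231 and the sediment surface there are 2186 − 1231 = 955 varves.
955 − 13 false = 942 true varves after the flood layer.
The varve at the sediment surface is 1997 CE, so the flood layer dates to 1997 − 942 = 1055 CE.

1055 CE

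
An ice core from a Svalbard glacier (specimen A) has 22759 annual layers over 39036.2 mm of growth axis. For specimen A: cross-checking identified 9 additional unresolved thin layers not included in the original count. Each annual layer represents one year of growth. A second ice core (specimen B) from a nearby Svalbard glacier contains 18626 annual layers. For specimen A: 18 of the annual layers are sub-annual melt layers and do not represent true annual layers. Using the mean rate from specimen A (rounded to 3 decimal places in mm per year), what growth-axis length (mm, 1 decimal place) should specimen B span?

31962.2 mm

Specimen A: after corrections the count is 22759 − 18 + 9 = 22750 annual layers.
A: Mean rate = 39036.2 mm / 22750 years ≈ 1.716 mm per year.
For B, 1.716 mm/year × 18626 years = 31962.2 mm.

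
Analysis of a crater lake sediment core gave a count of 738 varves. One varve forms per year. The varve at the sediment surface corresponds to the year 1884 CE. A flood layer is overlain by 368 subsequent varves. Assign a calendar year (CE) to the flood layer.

1516 CE

368 varves formed after the flood layer.
The varve at the sediment surface is 1884 CE, so the flood layer dates to 1884 − 368 = 1516 CE.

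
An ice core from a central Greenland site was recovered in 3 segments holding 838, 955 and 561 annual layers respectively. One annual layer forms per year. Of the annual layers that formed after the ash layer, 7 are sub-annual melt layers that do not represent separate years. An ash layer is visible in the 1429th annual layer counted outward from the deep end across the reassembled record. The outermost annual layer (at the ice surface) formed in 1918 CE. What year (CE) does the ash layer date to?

Total annual layers = 838 + 955 + 561 = 2354.
2354 − 1429 = 925 annual layers lie beyond the ash layer toward the ice surface.
925 − 7 false = 918 true annual layers after the ash layer.
The annual layer at the ice surface is 1918 CE, so the ash layer dates to 1918 − 918 = 1000 CE.

1000 CE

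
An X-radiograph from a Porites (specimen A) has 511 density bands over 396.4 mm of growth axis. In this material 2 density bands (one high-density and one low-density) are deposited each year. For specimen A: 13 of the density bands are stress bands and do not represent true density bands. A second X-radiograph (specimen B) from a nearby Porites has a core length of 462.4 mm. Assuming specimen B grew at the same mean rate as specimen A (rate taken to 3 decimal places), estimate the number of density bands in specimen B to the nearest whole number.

Specimen A: true density band count = 511 − 13 = 498.
Specimen A: with 2 density bands per year, 498 / 2 = 249 years.
A: Mean rate = 396.4 mm / 249 years ≈ 1.592 mm/yr.
For B, 462.4 / 1.592 = 290.45 years; at 2 density bands per year that is 290.45 × 2 ≈ 581 density bands.

581 density bands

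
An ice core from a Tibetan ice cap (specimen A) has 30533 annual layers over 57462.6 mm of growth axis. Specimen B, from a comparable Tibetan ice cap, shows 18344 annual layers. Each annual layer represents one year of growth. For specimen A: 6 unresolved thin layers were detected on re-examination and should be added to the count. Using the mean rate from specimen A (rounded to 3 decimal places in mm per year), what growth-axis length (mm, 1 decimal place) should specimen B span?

Specimen A: after corrections the count is 30533 + 6 = 30539 annual layers.
A: 57462.6 mm over 30539 years gives 57462.6 / 30539 ≈ 1.882 mm per year.
For B, 1.882 mm/year × 18344 years = 34523.4 mm.

34523.4 mm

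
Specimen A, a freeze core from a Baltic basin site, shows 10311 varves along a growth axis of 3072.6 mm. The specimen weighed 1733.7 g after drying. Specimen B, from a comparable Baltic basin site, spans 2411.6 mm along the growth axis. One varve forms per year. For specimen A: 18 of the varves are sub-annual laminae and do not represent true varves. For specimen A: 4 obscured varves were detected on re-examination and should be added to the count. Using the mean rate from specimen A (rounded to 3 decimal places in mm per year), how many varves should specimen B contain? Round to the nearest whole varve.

8093 varves

Specimen A: correcting the raw count gives 10311 − 18 + 4 = 10297 true varves.
A: 3072.6 mm over 10297 years gives 3072.6 / 10297 ≈ 0.298 mm per year.
Specimen B: 2411.6 mm / 0.298 mm per year = 8092.62 years ≈ 8093 varves.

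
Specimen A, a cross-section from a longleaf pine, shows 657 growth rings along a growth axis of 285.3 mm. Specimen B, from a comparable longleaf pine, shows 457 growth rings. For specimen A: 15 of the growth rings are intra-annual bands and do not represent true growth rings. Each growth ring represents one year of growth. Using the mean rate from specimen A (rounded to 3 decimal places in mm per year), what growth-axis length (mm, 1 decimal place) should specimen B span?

202.9 mm

Specimen A: after corrections the count is 657 − 15 = 642 growth rings.
A: Mean rate = 285.3 mm / 642 years ≈ 0.444 mm/year.
For B, 0.444 mm/year × 457 years = 202.9 mm.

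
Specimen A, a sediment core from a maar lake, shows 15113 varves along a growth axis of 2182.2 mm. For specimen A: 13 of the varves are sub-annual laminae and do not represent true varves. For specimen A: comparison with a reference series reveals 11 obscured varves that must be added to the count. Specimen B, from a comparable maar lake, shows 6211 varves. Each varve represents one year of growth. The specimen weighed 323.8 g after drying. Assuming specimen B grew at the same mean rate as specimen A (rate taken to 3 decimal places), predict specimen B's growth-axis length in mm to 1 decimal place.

Specimen A: true varve count = 15113 − 13 + 11 = 15111.
A: Mean rate = 2182.2 mm / 15111 years ≈ 0.144 mm per year.
B's length ≈ 0.144 × 6211 = 894.4 mm.

894.4 mm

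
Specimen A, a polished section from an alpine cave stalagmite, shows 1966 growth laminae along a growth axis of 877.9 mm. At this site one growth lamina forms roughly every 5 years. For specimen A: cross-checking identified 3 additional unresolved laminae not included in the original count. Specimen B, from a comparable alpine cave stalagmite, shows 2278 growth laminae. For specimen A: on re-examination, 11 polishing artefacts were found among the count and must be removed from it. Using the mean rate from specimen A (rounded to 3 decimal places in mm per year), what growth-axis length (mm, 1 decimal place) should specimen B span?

Specimen A: correcting the raw count gives 1966 − 11 + 3 = 1958 true growth laminae.
Specimen A: multiplying by 5 years per growth lamina: 1958 × 5 = 9790 years.
A: Extension rate ≈ 877.9 / 9790 = 0.090 mm per year.
Specimen B: at 5 years per growth lamina, 2278 × 5 = 11390 years. B's length ≈ 0.090 × 11390 = 1025.1 mm.

1025.1 mm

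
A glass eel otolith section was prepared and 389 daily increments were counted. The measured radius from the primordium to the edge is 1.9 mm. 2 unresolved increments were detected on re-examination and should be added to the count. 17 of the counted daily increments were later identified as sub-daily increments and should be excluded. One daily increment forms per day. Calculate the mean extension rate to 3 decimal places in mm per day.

0.005 mm per day

After corrections the count is 389 − 17 + 2 = 374 daily increments.
Mean rate = 1.9 mm / 374 days ≈ 0.005 mm per day.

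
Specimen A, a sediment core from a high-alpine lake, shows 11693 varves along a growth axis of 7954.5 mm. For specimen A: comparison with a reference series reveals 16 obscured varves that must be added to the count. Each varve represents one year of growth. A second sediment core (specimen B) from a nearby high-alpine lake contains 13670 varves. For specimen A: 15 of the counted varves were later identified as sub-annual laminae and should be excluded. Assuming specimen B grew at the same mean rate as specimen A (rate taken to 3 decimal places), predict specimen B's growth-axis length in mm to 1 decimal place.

Specimen A: after corrections the count is 11693 − 15 + 16 = 11694 varves.
A: Extension rate ≈ 7954.5 / 11694 = 0.680 mm/year.
For B, 0.680 mm/year × 13670 years = 9295.6 mm.

9295.6 mm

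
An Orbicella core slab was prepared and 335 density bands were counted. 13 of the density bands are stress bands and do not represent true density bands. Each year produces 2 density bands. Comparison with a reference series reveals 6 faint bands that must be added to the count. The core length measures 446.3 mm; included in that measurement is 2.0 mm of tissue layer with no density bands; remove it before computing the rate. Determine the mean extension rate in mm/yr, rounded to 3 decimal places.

After corrections the count is 335 − 13 + 6 = 328 density bands.
Dividing by 2 density bands per year: 328 / 2 = 164 years.
Removing the 2.0 mm offcut leaves 446.3 − 2.0 = 444.3 mm.
Mean rate = 444.3 mm / 164 years ≈ 2.709 mm/yr.

2.709 mm/yr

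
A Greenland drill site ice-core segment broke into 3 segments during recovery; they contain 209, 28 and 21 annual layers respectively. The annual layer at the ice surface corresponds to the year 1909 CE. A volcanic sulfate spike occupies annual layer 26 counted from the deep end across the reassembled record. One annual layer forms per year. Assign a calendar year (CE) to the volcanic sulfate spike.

Total annual layers = 209 + 28 + 21 = 258.
258 − 26 = 232 annual layers lie beyond the volcanic sulfate spike toward the ice surface.
The annual layer at the ice surface is 1909 CE, so the volcanic sulfate spike dates to 1909 − 232 = 1677 CE.

1677 CE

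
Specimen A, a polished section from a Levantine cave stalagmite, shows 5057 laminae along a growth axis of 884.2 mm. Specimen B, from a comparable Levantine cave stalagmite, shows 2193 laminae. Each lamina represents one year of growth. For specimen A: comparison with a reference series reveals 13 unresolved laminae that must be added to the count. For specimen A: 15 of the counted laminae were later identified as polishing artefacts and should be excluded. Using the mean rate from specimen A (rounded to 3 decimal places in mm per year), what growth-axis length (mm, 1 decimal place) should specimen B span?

383.8 mm

Specimen A: true lamina count = 5057 − 15 + 13 = 5055.
A: 884.2 mm over 5055 years gives 884.2 / 5055 ≈ 0.175 mm/yr.
For B, 0.175 mm/year × 2193 years = 383.8 mm.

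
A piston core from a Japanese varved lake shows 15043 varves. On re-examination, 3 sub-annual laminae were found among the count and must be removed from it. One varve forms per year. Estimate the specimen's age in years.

Adjusted count: 15043 − 3 = 15040 varves.
One varve per year makes the duration 15040 years.

15040 years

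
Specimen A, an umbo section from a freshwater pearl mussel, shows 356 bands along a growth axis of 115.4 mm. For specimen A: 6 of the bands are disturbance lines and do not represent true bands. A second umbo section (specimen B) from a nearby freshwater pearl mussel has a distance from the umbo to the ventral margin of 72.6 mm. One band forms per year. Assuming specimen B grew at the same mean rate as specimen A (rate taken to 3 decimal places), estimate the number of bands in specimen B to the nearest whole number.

Specimen A: adjusted count: 356 − 6 = 350 bands.
A: Extension rate ≈ 115.4 / 350 = 0.330 mm/year.
For B, 72.6 / 0.330 = 220.00 years ≈ 220 bands.

220 bands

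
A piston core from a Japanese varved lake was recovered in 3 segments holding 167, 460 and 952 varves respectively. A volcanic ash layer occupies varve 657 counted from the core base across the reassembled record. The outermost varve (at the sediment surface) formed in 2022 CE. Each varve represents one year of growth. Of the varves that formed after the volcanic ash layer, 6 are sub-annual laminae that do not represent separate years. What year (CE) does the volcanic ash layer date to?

Total varves = 167 + 460 + 952 = 1579.
The volcanic ash layer sits at varve 657 from the core base, so 1579 − 657 = 922 varves formed after it.
Excluding 6 false varves: 922 − 6 = 916.
The varve at the sediment surface is 2022 CE, so the volcanic ash layer dates to 2022 − 916 = 1106 CE.

1106 CE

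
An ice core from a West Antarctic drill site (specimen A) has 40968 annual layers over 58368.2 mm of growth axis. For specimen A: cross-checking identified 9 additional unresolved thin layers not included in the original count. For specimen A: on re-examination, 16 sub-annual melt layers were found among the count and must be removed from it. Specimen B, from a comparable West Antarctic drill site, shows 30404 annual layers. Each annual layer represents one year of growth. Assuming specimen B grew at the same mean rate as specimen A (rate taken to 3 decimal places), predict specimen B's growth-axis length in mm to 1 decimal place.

Specimen A: correcting the raw count gives 40968 − 16 + 9 = 40961 true annual layers.
A: 58368.2 mm over 40961 years gives 58368.2 / 40961 ≈ 1.425 mm per year.
Length of B = 1.425 × 30404 = 43325.7 mm.

43325.7 mm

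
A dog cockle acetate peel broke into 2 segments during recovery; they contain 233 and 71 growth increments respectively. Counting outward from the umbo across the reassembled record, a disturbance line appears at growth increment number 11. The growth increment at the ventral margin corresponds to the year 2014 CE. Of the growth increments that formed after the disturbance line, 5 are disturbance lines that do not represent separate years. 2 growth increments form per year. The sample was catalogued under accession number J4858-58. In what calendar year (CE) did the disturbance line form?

Total growth increments = 233 + 71 = 304.
304 − 11 = 293 growth increments lie beyond the disturbance line toward the ventral margin.
Removing the 5 false growth increments leaves 293 − 5 = 288 true growth increments beyond the disturbance line.
With 2 growth increments per year, 288 / 2 = 144 years.
2014 − 144 = 1870 CE.

1870 CE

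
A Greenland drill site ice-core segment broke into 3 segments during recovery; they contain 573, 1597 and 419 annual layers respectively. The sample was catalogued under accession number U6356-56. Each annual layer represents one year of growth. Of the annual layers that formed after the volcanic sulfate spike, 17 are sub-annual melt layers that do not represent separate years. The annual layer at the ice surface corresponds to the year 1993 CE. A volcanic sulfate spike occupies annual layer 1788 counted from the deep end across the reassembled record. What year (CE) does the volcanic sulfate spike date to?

Total annual layers = 573 + 1597 + 419 = 2589.
2589 − 1788 = 801 annual layers lie beyond the volcanic sulfate spike toward the ice surface.
801 − 17 false = 784 true annual layers after the volcanic sulfate spike.
The annual layer at the ice surface is 1993 CE, so the volcanic sulfate spike dates to 1993 − 784 = 1209 CE.

1209 CE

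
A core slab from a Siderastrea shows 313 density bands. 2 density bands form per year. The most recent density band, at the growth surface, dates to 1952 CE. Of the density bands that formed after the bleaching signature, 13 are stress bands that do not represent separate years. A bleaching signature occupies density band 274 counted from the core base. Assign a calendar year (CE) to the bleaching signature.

The bleaching signature sits at density band 274 from the core base, so 313 − 274 = 39 density bands formed after it.
Excluding 13 false density bands: 39 − 13 = 26.
With 2 density bands per year, 26 / 2 = 13 years.
Counting back 13 years from 1952 CE places the bleaching signature in 1952 − 13 = 1939 CE.

1939 CE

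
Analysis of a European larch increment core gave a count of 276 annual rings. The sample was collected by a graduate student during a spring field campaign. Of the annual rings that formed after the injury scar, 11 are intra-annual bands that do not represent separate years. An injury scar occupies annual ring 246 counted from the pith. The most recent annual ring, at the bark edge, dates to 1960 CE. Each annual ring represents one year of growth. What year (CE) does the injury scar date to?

1941 CE

The injury scar sits at annual ring 246 from the pith, so 276 − 246 = 30 annual rings formed after it.
30 − 11 false = 19 true annual rings after the injury scar.
The annual ring at the bark edge is 1960 CE, so the injury scar dates to 1960 − 19 = 1941 CE.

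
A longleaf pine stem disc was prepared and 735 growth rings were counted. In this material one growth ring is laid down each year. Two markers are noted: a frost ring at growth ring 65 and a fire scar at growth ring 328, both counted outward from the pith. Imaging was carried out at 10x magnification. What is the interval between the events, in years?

263 years

328 − 65 = 263 growth rings lie between the two events.
That is 263 years at one growth ring per year.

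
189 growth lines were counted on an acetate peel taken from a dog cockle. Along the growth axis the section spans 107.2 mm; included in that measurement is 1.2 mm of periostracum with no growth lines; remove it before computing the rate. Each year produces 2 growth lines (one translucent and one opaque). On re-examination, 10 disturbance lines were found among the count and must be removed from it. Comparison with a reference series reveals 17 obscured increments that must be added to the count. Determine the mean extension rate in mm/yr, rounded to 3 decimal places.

After corrections the count is 189 − 10 + 17 = 196 growth lines.
Dividing by 2 growth lines per year: 196 / 2 = 98 years.
Removing the 1.2 mm offcut leaves 107.2 − 1.2 = 106.0 mm.
Mean rate = 106.0 mm / 98 years ≈ 1.082 mm/yr.

1.082 mm/yr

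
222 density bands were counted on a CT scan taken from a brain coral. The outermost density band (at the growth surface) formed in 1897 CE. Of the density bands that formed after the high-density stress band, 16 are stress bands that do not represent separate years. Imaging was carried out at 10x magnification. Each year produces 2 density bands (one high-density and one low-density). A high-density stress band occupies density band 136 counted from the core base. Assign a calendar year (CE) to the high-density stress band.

222 − 136 = 86 density bands lie beyond the high-density stress band toward the growth surface.
Removing the 16 false density bands leaves 86 − 16 = 70 true density bands beyond the high-density stress band.
With 2 density bands per year, 70 / 2 = 35 years.
The density band at the growth surface is 1897 CE, so the high-density stress band dates to 1897 − 35 = 1862 CE.

1862 CE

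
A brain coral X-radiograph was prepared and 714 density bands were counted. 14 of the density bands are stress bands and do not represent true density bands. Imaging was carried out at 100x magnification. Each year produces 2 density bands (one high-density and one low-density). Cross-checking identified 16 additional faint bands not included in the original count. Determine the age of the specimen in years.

True density band count = 714 − 14 + 16 = 716.
With 2 density bands per year, 716 / 2 = 358 years.

358 yr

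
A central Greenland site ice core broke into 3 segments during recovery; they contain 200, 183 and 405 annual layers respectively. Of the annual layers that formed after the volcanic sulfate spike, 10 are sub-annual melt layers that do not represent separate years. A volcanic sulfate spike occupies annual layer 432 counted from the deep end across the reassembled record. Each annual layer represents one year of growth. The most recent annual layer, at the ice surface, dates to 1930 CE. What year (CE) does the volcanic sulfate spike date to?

Total annual layers = 200 + 183 + 405 = 788.
788 − 432 = 356 annual layers lie beyond the volcanic sulfate spike toward the ice surface.
356 − 10 false = 346 true annual layers after the volcanic sulfate spike.
The annual layer at the ice surface is 1930 CE, so the volcanic sulfate spike dates to 1930 − 346 = 1584 CE.

1584 CE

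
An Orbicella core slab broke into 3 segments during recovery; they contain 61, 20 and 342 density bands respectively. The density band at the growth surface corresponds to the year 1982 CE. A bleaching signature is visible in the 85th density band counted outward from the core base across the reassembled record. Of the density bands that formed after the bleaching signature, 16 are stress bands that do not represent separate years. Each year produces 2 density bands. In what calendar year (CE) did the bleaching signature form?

Total density bands = 61 + 20 + 342 = 423.
Between density band 85 and the growth surface there are 423 − 85 = 338 density bands.
Excluding 16 false density bands: 338 − 16 = 322.
With 2 density bands per year, 322 / 2 = 161 years.
Counting back 161 years from 1982 CE places the bleaching signature in 1982 − 161 = 1821 CE.

1821 CE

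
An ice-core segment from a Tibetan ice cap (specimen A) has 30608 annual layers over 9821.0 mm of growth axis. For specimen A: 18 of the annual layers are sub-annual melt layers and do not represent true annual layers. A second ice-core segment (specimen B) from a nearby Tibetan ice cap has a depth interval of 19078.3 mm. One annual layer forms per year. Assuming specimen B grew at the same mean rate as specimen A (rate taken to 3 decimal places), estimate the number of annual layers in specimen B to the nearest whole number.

59434 annual layers

Specimen A: adjusted count: 30608 − 18 = 30590 annual layers.
A: Mean rate = 9821.0 mm / 30590 years ≈ 0.321 mm/year.
For B, 19078.3 / 0.321 = 59433.96 years ≈ 59434 annual layers.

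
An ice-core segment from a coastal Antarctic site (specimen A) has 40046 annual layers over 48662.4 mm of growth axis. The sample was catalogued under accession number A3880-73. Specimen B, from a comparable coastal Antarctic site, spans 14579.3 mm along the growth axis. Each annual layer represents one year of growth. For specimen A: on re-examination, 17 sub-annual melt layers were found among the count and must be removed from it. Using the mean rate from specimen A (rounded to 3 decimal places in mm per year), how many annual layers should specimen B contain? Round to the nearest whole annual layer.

Specimen A: correcting the raw count gives 40046 − 17 = 40029 true annual layers.
A: 48662.4 mm over 40029 years gives 48662.4 / 40029 ≈ 1.216 mm per year.
Specimen B: 14579.3 mm / 1.216 mm per year = 11989.56 years ≈ 11990 annual layers.

11990 annual layers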